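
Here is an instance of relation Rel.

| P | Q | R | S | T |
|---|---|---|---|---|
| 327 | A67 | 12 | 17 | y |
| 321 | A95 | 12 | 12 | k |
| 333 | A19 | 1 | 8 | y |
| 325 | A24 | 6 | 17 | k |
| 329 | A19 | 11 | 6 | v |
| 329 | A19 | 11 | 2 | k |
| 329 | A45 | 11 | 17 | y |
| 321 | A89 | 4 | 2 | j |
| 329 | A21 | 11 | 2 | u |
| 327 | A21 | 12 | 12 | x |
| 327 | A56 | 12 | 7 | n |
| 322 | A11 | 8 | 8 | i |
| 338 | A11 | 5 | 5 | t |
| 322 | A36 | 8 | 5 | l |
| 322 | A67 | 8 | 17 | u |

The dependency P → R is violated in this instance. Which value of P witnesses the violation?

P=327: 3 rows → R = 12, 12, 12 ✓
P=321: 2 rows → R takes values {12, 4} — violation
P=333: 1 row → R = 1 ✓
P=325: 1 row → R = 6 ✓
P=329: 4 rows → R = 11, 11, 11, 11 ✓
P=322: 3 rows → R = 8, 8, 8 ✓
P=338: 1 row → R = 5 ✓
The only P value with inconsistent R is P=321.

321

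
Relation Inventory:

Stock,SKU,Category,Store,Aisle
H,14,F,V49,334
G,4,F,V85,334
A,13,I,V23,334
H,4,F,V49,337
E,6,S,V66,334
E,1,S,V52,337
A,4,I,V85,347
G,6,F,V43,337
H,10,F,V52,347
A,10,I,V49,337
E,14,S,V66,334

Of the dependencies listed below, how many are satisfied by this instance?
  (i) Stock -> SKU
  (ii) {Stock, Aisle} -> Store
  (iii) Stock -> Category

(i) Stock -> SKU: Stock=H: 3 rows → SKU takes values {14, 4, 10} — violation; Stock=G: 2 rows → SKU takes values {4, 6} — violation; Stock=A: 3 rows → SKU takes values {13, 4, 10} — violation; Stock=E: 3 rows → SKU takes values {6, 1, 14} — violation — fails.
(ii) {Stock, Aisle} -> Store: every LHS value maps to a single RHS value — holds.
(iii) Stock -> Category: every LHS value maps to a single RHS value — holds.
2 of the 3 dependencies hold.

2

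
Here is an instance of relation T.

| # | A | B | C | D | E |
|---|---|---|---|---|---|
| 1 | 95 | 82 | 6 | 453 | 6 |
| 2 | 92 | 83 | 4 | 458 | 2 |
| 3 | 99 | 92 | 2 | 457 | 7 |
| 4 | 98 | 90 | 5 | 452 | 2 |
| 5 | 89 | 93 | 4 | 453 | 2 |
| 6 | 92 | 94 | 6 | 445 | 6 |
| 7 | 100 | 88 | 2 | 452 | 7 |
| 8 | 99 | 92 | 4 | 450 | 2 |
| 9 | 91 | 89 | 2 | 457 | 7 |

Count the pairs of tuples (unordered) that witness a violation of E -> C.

E=6: all 2 rows agree on C — 0 pairs.
E=2: violating pairs (2,4), (4,5), (4,8) — 3 pairs.
E=7: all 3 rows agree on C — 0 pairs.

3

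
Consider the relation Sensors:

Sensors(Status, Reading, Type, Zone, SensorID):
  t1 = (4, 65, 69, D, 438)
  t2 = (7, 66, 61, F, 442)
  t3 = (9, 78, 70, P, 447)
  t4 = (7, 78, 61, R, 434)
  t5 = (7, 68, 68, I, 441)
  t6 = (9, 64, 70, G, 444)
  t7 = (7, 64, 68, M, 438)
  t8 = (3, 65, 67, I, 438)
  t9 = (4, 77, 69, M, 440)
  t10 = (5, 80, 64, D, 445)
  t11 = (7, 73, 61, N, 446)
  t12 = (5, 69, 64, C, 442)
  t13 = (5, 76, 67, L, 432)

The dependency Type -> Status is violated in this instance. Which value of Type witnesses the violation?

67

Type=69: rows 1, 9 → Status = 4, 4 ✓
Type=61: rows 2, 4, 11 → Status = 7, 7, 7 ✓
Type=70: rows 3, 6 → Status = 9, 9 ✓
Type=68: rows 5, 7 → Status = 7, 7 ✓
Type=67: rows 8, 13 → Status takes values {3, 5} — violation
Type=64: rows 10, 12 → Status = 5, 5 ✓
The only Type value with inconsistent Status is Type=67.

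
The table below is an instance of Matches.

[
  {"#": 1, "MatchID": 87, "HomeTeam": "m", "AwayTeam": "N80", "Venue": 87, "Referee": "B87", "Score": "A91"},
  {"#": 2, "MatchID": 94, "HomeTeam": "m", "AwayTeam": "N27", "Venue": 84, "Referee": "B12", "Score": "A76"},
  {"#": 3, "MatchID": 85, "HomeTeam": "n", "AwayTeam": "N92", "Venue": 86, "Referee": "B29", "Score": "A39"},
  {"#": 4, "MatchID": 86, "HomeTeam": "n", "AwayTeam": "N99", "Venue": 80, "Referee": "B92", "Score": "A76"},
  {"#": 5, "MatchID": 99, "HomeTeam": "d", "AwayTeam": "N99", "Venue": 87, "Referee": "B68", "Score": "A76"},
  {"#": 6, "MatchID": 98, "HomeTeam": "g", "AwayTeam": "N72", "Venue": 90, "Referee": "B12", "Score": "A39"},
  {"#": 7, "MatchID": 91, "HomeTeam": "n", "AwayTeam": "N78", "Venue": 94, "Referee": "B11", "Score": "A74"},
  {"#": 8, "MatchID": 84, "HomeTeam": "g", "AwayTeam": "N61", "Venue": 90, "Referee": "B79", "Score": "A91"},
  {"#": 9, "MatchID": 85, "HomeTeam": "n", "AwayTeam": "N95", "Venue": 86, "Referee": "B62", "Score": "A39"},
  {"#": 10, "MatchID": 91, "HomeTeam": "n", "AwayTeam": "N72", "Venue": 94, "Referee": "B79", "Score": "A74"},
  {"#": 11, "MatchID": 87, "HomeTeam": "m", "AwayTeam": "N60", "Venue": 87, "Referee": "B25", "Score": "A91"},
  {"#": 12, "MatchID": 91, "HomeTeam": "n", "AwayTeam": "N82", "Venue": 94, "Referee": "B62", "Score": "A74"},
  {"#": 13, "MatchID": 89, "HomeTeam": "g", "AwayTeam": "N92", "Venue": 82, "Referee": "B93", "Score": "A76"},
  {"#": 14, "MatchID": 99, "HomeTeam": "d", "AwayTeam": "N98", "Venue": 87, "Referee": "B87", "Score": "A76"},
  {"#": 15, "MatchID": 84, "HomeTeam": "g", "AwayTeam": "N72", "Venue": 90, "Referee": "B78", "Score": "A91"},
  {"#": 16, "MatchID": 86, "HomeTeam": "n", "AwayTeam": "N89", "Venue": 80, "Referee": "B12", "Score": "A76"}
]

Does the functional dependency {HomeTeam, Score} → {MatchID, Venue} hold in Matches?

Yes

(HomeTeam=m, Score=A91): rows 1, 11 → {MatchID,Venue} = (87, 87), (87, 87) ✓
(HomeTeam=m, Score=A76): row 2 → {MatchID,Venue} = (94, 84) ✓
(HomeTeam=n, Score=A39): rows 3, 9 → {MatchID,Venue} = (85, 86), (85, 86) ✓
(HomeTeam=n, Score=A76): rows 4, 16 → {MatchID,Venue} = (86, 80), (86, 80) ✓
(HomeTeam=d, Score=A76): rows 5, 14 → {MatchID,Venue} = (99, 87), (99, 87) ✓
(HomeTeam=g, Score=A39): row 6 → {MatchID,Venue} = (98, 90) ✓
(HomeTeam=n, Score=A74): rows 7, 10, 12 → {MatchID,Venue} = (91, 94), (91, 94), (91, 94) ✓
(HomeTeam=g, Score=A91): rows 8, 15 → {MatchID,Venue} = (84, 90), (84, 90) ✓
(HomeTeam=g, Score=A76): row 13 → {MatchID,Venue} = (89, 82) ✓
Every {HomeTeam, Score} value is associated with a single {MatchID, Venue} value, so {HomeTeam, Score} → {MatchID, Venue} holds.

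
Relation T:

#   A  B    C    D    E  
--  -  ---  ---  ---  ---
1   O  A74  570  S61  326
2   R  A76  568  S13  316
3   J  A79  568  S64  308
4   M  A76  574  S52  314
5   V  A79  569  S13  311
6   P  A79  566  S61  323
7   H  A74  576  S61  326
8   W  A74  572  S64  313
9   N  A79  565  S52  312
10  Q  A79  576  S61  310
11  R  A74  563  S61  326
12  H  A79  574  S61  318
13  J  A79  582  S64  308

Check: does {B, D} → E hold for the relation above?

No

(B=A74, D=S61): rows 1, 7, 11 → E = 326, 326, 326 ✓
(B=A76, D=S13): row 2 → E = 316 ✓
(B=A79, D=S64): rows 3, 13 → E = 308, 308 ✓
(B=A76, D=S52): row 4 → E = 314 ✓
(B=A79, D=S13): row 5 → E = 311 ✓
(B=A79, D=S61): rows 6, 10, 12 → E takes values {323, 310, 318} — violation
(B=A74, D=S64): row 8 → E = 313 ✓
(B=A79, D=S52): row 9 → E = 312 ✓
Two rows agree on {B, D} but differ on E, so {B, D} → E does not hold.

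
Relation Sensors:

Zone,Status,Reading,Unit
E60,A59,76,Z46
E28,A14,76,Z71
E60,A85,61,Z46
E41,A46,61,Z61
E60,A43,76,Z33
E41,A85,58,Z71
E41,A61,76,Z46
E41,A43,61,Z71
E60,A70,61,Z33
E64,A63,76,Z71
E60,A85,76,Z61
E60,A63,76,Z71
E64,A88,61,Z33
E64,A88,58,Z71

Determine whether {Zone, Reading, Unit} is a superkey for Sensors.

Yes

All 14 rows have distinct {Zone, Reading, Unit} values, so {Zone, Reading, Unit} → (all attributes) holds and {Zone, Reading, Unit} is a superkey.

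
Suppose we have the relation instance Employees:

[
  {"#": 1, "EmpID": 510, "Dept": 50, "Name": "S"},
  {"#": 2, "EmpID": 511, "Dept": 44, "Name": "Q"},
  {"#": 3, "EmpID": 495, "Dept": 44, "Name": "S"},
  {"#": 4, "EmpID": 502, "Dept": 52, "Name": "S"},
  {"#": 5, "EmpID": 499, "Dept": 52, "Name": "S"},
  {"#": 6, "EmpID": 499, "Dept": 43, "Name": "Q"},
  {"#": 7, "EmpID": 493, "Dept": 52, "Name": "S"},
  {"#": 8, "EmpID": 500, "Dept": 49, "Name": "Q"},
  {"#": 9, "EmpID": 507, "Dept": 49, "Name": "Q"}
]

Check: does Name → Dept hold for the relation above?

No

Name=S: rows 1, 3, 4, 5, 7 → Dept takes values {50, 44, 52} — violation
Name=Q: rows 2, 6, 8, 9 → Dept takes values {44, 43, 49} — violation
Two rows agree on Name but differ on Dept, so Name → Dept does not hold.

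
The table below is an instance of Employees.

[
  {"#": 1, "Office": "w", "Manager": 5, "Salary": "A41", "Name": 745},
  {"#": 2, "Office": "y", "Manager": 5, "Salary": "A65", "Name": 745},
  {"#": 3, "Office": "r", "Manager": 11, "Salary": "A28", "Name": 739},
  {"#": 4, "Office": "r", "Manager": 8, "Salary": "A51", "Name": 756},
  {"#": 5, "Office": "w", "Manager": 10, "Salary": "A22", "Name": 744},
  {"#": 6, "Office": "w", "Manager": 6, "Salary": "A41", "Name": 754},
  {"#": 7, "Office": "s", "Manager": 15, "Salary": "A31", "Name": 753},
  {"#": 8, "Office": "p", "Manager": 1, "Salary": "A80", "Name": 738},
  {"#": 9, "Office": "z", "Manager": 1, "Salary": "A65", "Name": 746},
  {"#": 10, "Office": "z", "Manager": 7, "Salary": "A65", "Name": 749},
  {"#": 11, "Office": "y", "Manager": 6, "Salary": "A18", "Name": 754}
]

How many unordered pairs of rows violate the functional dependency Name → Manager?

0

Name=745: all 2 rows agree on Manager — 0 pairs.
Name=754: all 2 rows agree on Manager — 0 pairs.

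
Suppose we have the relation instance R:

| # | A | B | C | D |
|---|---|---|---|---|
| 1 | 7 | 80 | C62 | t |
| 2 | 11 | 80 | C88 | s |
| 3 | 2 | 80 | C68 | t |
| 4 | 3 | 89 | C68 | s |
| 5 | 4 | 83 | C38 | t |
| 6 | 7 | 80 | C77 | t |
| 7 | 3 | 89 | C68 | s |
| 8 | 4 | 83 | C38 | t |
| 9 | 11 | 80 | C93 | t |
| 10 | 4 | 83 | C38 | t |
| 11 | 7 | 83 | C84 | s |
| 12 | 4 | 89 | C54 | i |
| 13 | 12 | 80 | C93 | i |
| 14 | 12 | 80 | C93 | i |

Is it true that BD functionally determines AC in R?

(B=80, D=t): rows 1, 3, 6, 9 → {A,C} takes values {(7, C62), (2, C68), (7, C77), (11, C93)} — violation
(B=80, D=s): row 2 → {A,C} = (11, C88) ✓
(B=89, D=s): rows 4, 7 → {A,C} = (3, C68), (3, C68) ✓
(B=83, D=t): rows 5, 8, 10 → {A,C} = (4, C38), (4, C38), (4, C38) ✓
(B=83, D=s): row 11 → {A,C} = (7, C84) ✓
(B=89, D=i): row 12 → {A,C} = (4, C54) ✓
(B=80, D=i): rows 13, 14 → {A,C} = (12, C93), (12, C93) ✓
Two rows agree on BD but differ on AC, so BD -> AC does not hold.

No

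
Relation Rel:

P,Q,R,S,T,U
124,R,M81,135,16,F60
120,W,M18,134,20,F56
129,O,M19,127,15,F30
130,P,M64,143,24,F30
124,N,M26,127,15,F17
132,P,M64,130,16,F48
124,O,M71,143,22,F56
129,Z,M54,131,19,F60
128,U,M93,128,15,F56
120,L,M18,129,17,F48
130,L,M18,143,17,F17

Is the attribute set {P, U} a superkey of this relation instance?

Yes

All 11 rows have distinct {P, U} values, so {P, U} → (all attributes) holds and {P, U} is a superkey.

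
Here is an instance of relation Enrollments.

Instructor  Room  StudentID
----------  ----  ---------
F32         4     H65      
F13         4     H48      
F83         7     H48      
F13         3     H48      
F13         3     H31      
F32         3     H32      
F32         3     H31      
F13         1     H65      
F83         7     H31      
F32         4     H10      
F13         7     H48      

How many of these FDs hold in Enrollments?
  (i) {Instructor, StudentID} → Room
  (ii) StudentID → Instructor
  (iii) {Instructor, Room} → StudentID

(i) {Instructor, StudentID} → Room: (Instructor=F13, StudentID=H48): 3 rows → Room takes values {4, 3, 7} — violation — fails.
(ii) StudentID → Instructor: StudentID=H65: 2 rows → Instructor takes values {F32, F13} — violation; StudentID=H48: 4 rows → Instructor takes values {F13, F83} — violation; StudentID=H31: 3 rows → Instructor takes values {F13, F32, F83} — violation — fails.
(iii) {Instructor, Room} → StudentID: (Instructor=F32, Room=4): 2 rows → StudentID takes values {H65, H10} — violation; (Instructor=F83, Room=7): 2 rows → StudentID takes values {H48, H31} — violation; (Instructor=F13, Room=3): 2 rows → StudentID takes values {H48, H31} — violation; (Instructor=F32, Room=3): 2 rows → StudentID takes values {H32, H31} — violation — fails.
None of the 3 dependencies hold.

0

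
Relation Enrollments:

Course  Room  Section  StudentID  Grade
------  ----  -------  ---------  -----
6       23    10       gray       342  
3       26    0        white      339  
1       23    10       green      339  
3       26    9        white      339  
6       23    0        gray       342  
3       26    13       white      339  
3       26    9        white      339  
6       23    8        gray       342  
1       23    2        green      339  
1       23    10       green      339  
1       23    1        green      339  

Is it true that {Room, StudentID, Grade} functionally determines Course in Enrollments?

Yes

(Room=23, StudentID=gray, Grade=342): 3 rows → Course = 6, 6, 6 ✓
(Room=26, StudentID=white, Grade=339): 4 rows → Course = 3, 3, 3, 3 ✓
(Room=23, StudentID=green, Grade=339): 4 rows → Course = 1, 1, 1, 1 ✓
Every {Room, StudentID, Grade} value is associated with a single Course value, so {Room, StudentID, Grade} -> Course holds.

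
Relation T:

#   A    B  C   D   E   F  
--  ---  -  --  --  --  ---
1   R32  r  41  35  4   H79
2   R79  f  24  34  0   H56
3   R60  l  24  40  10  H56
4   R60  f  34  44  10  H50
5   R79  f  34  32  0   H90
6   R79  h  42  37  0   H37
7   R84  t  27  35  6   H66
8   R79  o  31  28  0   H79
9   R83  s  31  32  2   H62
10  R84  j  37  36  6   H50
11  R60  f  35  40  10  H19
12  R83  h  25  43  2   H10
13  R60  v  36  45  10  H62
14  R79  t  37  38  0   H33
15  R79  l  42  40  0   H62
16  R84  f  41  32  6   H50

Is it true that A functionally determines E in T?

A=R32: row 1 → E = 4 ✓
A=R79: rows 2, 5, 6, 8, 14, 15 → E = 0, 0, 0, 0, 0, 0 ✓
A=R60: rows 3, 4, 11, 13 → E = 10, 10, 10, 10 ✓
A=R84: rows 7, 10, 16 → E = 6, 6, 6 ✓
A=R83: rows 9, 12 → E = 2, 2 ✓
Every A value is associated with a single E value, so A → E holds.

Yes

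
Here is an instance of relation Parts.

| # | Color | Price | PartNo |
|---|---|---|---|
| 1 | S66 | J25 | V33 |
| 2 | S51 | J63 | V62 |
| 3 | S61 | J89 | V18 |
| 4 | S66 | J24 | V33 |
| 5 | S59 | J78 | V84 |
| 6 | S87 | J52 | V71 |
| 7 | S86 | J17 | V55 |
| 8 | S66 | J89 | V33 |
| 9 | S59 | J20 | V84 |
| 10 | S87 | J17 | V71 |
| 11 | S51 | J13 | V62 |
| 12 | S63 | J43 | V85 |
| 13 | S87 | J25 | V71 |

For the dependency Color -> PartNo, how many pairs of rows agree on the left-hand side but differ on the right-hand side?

0

Color=S66: all 3 rows agree on PartNo — 0 pairs.
Color=S51: all 2 rows agree on PartNo — 0 pairs.
Color=S59: all 2 rows agree on PartNo — 0 pairs.
Color=S87: all 3 rows agree on PartNo — 0 pairs.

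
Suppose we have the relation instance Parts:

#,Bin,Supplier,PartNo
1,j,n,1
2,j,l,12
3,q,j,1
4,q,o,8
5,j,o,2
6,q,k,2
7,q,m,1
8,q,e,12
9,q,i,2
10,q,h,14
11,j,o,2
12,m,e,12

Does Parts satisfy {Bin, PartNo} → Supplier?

(Bin=j, PartNo=1): row 1 → Supplier = n ✓
(Bin=j, PartNo=12): row 2 → Supplier = l ✓
(Bin=q, PartNo=1): rows 3, 7 → Supplier takes values {j, m} — violation
(Bin=q, PartNo=8): row 4 → Supplier = o ✓
(Bin=j, PartNo=2): rows 5, 11 → Supplier = o, o ✓
(Bin=q, PartNo=2): rows 6, 9 → Supplier takes values {k, i} — violation
(Bin=q, PartNo=12): row 8 → Supplier = e ✓
(Bin=q, PartNo=14): row 10 → Supplier = h ✓
(Bin=m, PartNo=12): row 12 → Supplier = e ✓
Two rows agree on {Bin, PartNo} but differ on Supplier, so {Bin, PartNo} → Supplier does not hold.

No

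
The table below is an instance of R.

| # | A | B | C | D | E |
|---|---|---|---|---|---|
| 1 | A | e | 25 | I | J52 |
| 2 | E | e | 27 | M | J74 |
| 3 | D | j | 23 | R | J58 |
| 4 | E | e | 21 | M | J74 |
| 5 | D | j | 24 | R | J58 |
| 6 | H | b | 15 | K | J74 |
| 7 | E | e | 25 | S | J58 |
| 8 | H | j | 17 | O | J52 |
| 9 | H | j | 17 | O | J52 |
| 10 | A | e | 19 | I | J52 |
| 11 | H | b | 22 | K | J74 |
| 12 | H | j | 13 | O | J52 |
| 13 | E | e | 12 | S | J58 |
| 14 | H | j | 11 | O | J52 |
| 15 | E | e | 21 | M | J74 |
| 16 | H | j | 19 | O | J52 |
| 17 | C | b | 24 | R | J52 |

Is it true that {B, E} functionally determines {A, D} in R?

Yes

(B=e, E=J52): rows 1, 10 → {A,D} = (A, I), (A, I) ✓
(B=e, E=J74): rows 2, 4, 15 → {A,D} = (E, M), (E, M), (E, M) ✓
(B=j, E=J58): rows 3, 5 → {A,D} = (D, R), (D, R) ✓
(B=b, E=J74): rows 6, 11 → {A,D} = (H, K), (H, K) ✓
(B=e, E=J58): rows 7, 13 → {A,D} = (E, S), (E, S) ✓
(B=j, E=J52): rows 8, 9, 12, 14, 16 → {A,D} = (H, O), (H, O), (H, O), (H, O), (H, O) ✓
(B=b, E=J52): row 17 → {A,D} = (C, R) ✓
Every {B, E} value is associated with a single {A, D} value, so {B, E} → {A, D} holds.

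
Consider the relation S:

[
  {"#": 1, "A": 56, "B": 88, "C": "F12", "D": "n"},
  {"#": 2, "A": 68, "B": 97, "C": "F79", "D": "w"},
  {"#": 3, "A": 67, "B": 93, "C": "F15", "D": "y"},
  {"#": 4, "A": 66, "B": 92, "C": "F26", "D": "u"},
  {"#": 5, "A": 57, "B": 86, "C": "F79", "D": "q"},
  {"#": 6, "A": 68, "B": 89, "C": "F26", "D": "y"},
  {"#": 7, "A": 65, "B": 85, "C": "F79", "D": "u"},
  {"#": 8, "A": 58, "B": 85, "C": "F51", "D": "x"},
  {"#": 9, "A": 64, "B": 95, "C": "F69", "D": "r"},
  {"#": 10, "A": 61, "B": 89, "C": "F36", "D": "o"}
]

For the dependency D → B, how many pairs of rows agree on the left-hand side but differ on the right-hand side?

D=y: violating pairs (3,6) — 1 pair.
D=u: violating pairs (4,7) — 1 pair.

2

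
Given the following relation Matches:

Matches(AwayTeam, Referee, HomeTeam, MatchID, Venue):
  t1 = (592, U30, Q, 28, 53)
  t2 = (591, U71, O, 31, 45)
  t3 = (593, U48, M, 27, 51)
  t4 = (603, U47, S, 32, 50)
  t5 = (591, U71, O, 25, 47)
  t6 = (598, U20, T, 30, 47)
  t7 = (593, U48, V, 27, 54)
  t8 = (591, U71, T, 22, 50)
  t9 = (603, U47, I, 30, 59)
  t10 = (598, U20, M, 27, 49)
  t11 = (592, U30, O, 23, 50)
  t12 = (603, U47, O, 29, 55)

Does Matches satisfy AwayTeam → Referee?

AwayTeam=592: rows 1, 11 → Referee = U30, U30 ✓
AwayTeam=591: rows 2, 5, 8 → Referee = U71, U71, U71 ✓
AwayTeam=593: rows 3, 7 → Referee = U48, U48 ✓
AwayTeam=603: rows 4, 9, 12 → Referee = U47, U47, U47 ✓
AwayTeam=598: rows 6, 10 → Referee = U20, U20 ✓
Every AwayTeam value is associated with a single Referee value, so AwayTeam → Referee holds.

Yes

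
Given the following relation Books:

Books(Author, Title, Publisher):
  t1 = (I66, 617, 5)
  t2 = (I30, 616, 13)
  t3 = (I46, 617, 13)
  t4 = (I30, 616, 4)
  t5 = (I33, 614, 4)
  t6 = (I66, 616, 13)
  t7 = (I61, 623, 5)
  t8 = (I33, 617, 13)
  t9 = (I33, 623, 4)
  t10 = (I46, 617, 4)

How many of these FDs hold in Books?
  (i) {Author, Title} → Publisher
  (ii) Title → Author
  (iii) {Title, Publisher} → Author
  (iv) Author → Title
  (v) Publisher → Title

0

(i) {Author, Title} → Publisher: (Author=I30, Title=616): rows 2, 4 → Publisher takes values {13, 4} — violation; (Author=I46, Title=617): rows 3, 10 → Publisher takes values {13, 4} — violation — fails.
(ii) Title → Author: Title=617: rows 1, 3, 8, 10 → Author takes values {I66, I46, I33} — violation; Title=616: rows 2, 4, 6 → Author takes values {I30, I66} — violation; Title=623: rows 7, 9 → Author takes values {I61, I33} — violation — fails.
(iii) {Title, Publisher} → Author: (Title=616, Publisher=13): rows 2, 6 → Author takes values {I30, I66} — violation; (Title=617, Publisher=13): rows 3, 8 → Author takes values {I46, I33} — violation — fails.
(iv) Author → Title: Author=I66: rows 1, 6 → Title takes values {617, 616} — violation; Author=I33: rows 5, 8, 9 → Title takes values {614, 617, 623} — violation — fails.
(v) Publisher → Title: Publisher=5: rows 1, 7 → Title takes values {617, 623} — violation; Publisher=13: rows 2, 3, 6, 8 → Title takes values {616, 617} — violation; Publisher=4: rows 4, 5, 9, 10 → Title takes values {616, 614, 623, 617} — violation — fails.
None of the 5 dependencies hold.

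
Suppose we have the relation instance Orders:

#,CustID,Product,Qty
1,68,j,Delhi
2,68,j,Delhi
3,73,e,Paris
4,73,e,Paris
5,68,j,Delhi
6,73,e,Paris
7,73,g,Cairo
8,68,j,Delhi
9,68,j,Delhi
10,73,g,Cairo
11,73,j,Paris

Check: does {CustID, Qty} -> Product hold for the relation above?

(CustID=68, Qty=Delhi): rows 1, 2, 5, 8, 9 → Product = j, j, j, j, j ✓
(CustID=73, Qty=Paris): rows 3, 4, 6, 11 → Product takes values {e, j} — violation
(CustID=73, Qty=Cairo): rows 7, 10 → Product = g, g ✓
Two rows agree on {CustID, Qty} but differ on Product, so {CustID, Qty} -> Product does not hold.

No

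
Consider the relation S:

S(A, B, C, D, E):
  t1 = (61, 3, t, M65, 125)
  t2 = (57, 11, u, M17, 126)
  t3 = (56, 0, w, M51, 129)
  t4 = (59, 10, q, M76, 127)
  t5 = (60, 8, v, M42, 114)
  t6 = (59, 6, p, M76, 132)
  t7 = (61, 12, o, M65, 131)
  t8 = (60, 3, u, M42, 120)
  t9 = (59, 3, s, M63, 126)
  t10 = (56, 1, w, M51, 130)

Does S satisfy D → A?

Yes

D=M65: rows 1, 7 → A = 61, 61 ✓
D=M17: row 2 → A = 57 ✓
D=M51: rows 3, 10 → A = 56, 56 ✓
D=M76: rows 4, 6 → A = 59, 59 ✓
D=M42: rows 5, 8 → A = 60, 60 ✓
D=M63: row 9 → A = 59 ✓
Every D value is associated with a single A value, so D → A holds.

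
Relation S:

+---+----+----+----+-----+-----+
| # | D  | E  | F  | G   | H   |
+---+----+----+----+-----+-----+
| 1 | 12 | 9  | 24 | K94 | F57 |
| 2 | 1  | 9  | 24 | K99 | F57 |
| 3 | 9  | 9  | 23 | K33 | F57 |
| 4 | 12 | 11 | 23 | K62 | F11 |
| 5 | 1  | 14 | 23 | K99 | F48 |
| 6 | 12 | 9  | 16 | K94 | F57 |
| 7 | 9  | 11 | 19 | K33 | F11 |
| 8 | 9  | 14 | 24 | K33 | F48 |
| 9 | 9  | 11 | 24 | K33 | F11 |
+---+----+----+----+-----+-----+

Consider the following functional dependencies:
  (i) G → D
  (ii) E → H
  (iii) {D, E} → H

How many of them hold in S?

(i) G → D: every LHS value maps to a single RHS value — holds.
(ii) E → H: every LHS value maps to a single RHS value — holds.
(iii) {D, E} → H: every LHS value maps to a single RHS value — holds.
3 of the 3 dependencies hold.

3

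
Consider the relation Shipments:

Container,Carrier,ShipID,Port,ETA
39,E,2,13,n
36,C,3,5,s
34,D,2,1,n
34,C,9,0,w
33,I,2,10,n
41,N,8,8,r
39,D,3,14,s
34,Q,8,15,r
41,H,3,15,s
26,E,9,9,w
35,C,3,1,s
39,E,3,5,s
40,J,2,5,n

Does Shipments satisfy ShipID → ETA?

Yes

ShipID=2: 4 rows → ETA = n, n, n, n ✓
ShipID=3: 5 rows → ETA = s, s, s, s, s ✓
ShipID=9: 2 rows → ETA = w, w ✓
ShipID=8: 2 rows → ETA = r, r ✓
Every ShipID value is associated with a single ETA value, so ShipID → ETA holds.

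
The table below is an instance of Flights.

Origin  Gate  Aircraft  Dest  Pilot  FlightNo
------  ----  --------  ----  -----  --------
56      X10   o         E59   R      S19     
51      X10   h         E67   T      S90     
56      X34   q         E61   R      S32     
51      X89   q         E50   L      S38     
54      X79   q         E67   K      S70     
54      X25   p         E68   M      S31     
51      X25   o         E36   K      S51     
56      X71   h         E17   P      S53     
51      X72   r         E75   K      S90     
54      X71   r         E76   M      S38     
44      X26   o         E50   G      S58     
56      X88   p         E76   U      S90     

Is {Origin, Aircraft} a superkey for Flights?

Yes

All 12 rows have distinct {Origin, Aircraft} values, so {Origin, Aircraft} → (all attributes) holds and {Origin, Aircraft} is a superkey.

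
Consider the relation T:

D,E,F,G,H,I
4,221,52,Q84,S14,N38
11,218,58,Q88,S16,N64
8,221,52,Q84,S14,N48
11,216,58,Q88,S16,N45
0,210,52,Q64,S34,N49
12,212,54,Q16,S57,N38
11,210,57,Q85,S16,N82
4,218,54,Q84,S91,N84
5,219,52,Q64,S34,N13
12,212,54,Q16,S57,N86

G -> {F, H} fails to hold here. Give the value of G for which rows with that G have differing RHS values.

G=Q84: 3 rows → {F,H} takes values {(52, S14), (54, S91)} — violation
G=Q88: 2 rows → {F,H} = (58, S16), (58, S16) ✓
G=Q64: 2 rows → {F,H} = (52, S34), (52, S34) ✓
G=Q16: 2 rows → {F,H} = (54, S57), (54, S57) ✓
G=Q85: 1 row → {F,H} = (57, S16) ✓
The only G value with inconsistent RHS is G=Q84.

Q84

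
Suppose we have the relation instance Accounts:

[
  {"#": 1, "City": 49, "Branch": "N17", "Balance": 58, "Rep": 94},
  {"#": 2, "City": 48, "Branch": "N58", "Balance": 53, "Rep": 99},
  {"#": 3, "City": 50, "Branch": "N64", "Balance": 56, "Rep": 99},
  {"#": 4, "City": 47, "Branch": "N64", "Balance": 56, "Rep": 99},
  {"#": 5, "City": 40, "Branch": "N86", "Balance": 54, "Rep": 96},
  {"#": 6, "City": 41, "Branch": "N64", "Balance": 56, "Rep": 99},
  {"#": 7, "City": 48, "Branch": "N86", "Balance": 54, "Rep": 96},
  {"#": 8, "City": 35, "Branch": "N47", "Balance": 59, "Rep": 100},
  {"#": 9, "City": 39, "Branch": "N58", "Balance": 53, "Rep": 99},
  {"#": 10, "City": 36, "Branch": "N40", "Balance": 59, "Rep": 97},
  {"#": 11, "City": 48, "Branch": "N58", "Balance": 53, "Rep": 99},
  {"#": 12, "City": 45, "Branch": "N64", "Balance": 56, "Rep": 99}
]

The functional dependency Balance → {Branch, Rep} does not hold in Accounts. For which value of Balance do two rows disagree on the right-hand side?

Balance=58: row 1 → {Branch,Rep} = (N17, 94) ✓
Balance=53: rows 2, 9, 11 → {Branch,Rep} = (N58, 99), (N58, 99), (N58, 99) ✓
Balance=56: rows 3, 4, 6, 12 → {Branch,Rep} = (N64, 99), (N64, 99), (N64, 99), (N64, 99) ✓
Balance=54: rows 5, 7 → {Branch,Rep} = (N86, 96), (N86, 96) ✓
Balance=59: rows 8, 10 → {Branch,Rep} takes values {(N47, 100), (N40, 97)} — violation
The only Balance value with inconsistent RHS is Balance=59.

59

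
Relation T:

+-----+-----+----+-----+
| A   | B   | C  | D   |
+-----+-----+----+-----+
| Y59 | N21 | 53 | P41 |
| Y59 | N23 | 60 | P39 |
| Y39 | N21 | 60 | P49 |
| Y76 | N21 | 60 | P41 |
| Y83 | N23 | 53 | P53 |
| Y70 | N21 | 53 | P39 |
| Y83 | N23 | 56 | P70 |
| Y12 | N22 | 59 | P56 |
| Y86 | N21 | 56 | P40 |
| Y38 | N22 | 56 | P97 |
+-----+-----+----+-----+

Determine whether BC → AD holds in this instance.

(B=N21, C=53): 2 rows → {A,D} takes values {(Y59, P41), (Y70, P39)} — violation
(B=N23, C=60): 1 row → {A,D} = (Y59, P39) ✓
(B=N21, C=60): 2 rows → {A,D} takes values {(Y39, P49), (Y76, P41)} — violation
(B=N23, C=53): 1 row → {A,D} = (Y83, P53) ✓
(B=N23, C=56): 1 row → {A,D} = (Y83, P70) ✓
(B=N22, C=59): 1 row → {A,D} = (Y12, P56) ✓
(B=N21, C=56): 1 row → {A,D} = (Y86, P40) ✓
(B=N22, C=56): 1 row → {A,D} = (Y38, P97) ✓
Two rows agree on BC but differ on AD, so BC → AD does not hold.

No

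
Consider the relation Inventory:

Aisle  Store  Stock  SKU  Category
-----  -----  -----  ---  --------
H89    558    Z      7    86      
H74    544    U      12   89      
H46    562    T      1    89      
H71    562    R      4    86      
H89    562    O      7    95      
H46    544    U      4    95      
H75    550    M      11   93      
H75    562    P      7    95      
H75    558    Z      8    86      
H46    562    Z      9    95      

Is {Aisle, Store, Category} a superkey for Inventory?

Yes

All 10 rows have distinct {Aisle, Store, Category} values, so {Aisle, Store, Category} → (all attributes) holds and {Aisle, Store, Category} is a superkey.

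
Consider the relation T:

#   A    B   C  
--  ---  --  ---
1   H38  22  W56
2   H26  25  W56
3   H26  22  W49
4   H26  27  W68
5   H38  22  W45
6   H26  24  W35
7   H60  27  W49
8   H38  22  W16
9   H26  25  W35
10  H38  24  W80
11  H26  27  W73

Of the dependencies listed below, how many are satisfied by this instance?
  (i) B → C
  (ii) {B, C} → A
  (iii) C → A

1

(i) B → C: B=22: rows 1, 3, 5, 8 → C takes values {W56, W49, W45, W16} — violation; B=25: rows 2, 9 → C takes values {W56, W35} — violation; B=27: rows 4, 7, 11 → C takes values {W68, W49, W73} — violation; B=24: rows 6, 10 → C takes values {W35, W80} — violation — fails.
(ii) {B, C} → A: every LHS value maps to a single RHS value — holds.
(iii) C → A: C=W56: rows 1, 2 → A takes values {H38, H26} — violation; C=W49: rows 3, 7 → A takes values {H26, H60} — violation — fails.
1 of the 3 dependencies holds.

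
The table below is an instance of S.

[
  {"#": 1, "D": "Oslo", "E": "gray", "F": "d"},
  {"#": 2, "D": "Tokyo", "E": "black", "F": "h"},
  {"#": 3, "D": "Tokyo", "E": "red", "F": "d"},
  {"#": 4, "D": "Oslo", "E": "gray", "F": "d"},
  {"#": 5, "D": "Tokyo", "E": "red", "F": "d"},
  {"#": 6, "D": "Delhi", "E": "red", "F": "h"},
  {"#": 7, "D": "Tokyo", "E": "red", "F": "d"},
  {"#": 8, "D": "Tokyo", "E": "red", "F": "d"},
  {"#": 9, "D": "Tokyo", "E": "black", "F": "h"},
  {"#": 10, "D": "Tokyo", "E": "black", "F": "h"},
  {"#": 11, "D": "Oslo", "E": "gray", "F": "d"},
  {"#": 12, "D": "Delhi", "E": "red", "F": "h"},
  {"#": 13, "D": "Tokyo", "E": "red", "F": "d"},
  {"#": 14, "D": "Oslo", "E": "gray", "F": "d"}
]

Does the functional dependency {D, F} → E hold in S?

Yes

(D=Oslo, F=d): rows 1, 4, 11, 14 → E = gray, gray, gray, gray ✓
(D=Tokyo, F=h): rows 2, 9, 10 → E = black, black, black ✓
(D=Tokyo, F=d): rows 3, 5, 7, 8, 13 → E = red, red, red, red, red ✓
(D=Delhi, F=h): rows 6, 12 → E = red, red ✓
Every {D, F} value is associated with a single E value, so {D, F} → E holds.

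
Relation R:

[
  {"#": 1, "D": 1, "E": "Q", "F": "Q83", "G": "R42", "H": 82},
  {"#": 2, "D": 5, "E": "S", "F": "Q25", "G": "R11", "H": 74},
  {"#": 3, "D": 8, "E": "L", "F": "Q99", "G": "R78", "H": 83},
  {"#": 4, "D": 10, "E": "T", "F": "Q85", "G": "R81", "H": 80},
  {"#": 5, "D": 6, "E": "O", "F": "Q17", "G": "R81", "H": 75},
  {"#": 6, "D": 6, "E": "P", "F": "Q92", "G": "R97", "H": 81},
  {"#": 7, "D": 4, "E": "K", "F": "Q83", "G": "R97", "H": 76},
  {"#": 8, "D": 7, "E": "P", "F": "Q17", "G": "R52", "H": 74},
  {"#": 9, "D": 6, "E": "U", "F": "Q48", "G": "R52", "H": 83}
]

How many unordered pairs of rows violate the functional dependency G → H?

G=R81: violating pairs (4,5) — 1 pair.
G=R97: violating pairs (6,7) — 1 pair.
G=R52: violating pairs (8,9) — 1 pair.

3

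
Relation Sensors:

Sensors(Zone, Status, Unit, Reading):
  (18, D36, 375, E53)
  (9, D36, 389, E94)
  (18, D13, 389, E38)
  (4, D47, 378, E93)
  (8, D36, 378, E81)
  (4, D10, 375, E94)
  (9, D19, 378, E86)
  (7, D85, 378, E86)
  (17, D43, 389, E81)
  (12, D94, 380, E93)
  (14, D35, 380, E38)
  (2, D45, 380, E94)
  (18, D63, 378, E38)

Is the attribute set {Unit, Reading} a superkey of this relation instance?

No

Two distinct rows share (Unit=378, Reading=E86), so {Unit, Reading} does not determine every attribute — not a superkey.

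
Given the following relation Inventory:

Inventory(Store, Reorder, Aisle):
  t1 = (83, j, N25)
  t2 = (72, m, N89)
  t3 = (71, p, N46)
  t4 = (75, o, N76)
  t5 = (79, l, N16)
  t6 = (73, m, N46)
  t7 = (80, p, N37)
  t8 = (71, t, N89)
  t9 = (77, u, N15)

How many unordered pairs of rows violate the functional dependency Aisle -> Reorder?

2

Aisle=N89: violating pairs (2,8) — 1 pair.
Aisle=N46: violating pairs (3,6) — 1 pair.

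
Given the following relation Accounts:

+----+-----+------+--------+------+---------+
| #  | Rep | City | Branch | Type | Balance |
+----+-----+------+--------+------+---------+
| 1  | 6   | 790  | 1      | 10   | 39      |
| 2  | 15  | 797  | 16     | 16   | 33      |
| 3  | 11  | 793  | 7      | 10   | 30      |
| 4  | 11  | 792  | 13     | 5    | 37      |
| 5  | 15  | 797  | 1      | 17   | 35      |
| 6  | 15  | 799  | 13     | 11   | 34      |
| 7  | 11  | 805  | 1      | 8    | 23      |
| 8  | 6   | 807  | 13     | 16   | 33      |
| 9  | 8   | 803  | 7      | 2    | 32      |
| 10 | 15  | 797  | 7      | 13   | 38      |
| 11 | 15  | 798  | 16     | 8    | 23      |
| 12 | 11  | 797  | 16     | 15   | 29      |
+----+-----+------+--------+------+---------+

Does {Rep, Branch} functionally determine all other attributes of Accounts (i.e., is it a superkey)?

Rows 2 and 11 have the same {Rep, Branch} value (Rep=15, Branch=16) but are distinct tuples, so {Rep, Branch} does not determine every attribute — not a superkey.

No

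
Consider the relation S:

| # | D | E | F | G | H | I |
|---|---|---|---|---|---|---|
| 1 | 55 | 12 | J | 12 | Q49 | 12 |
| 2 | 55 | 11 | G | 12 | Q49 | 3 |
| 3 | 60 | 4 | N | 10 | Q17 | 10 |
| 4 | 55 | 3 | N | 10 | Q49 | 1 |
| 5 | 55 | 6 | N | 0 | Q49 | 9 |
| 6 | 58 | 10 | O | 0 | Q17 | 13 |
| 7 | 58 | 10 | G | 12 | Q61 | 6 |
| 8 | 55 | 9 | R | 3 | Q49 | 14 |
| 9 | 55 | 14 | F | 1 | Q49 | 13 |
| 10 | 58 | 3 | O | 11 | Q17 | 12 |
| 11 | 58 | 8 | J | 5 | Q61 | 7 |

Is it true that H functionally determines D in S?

H=Q49: rows 1, 2, 4, 5, 8, 9 → D = 55, 55, 55, 55, 55, 55 ✓
H=Q17: rows 3, 6, 10 → D takes values {60, 58} — violation
H=Q61: rows 7, 11 → D = 58, 58 ✓
Two rows agree on H but differ on D, so H → D does not hold.

No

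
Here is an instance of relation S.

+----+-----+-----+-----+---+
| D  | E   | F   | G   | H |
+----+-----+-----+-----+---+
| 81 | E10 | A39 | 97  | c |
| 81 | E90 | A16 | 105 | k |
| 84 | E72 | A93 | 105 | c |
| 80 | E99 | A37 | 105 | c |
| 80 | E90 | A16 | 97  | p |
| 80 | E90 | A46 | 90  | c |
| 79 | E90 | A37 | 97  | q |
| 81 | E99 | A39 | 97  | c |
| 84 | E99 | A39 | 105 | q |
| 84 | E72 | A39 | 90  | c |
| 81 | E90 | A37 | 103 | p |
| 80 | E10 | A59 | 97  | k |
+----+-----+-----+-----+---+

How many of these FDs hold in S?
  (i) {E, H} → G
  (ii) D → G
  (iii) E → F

(i) {E, H} → G: (E=E72, H=c): 2 rows → G takes values {105, 90} — violation; (E=E99, H=c): 2 rows → G takes values {105, 97} — violation; (E=E90, H=p): 2 rows → G takes values {97, 103} — violation — fails.
(ii) D → G: D=81: 4 rows → G takes values {97, 105, 103} — violation; D=84: 3 rows → G takes values {105, 90} — violation; D=80: 4 rows → G takes values {105, 97, 90} — violation — fails.
(iii) E → F: E=E10: 2 rows → F takes values {A39, A59} — violation; E=E90: 5 rows → F takes values {A16, A46, A37} — violation; E=E72: 2 rows → F takes values {A93, A39} — violation; E=E99: 3 rows → F takes values {A37, A39} — violation — fails.
None of the 3 dependencies hold.

0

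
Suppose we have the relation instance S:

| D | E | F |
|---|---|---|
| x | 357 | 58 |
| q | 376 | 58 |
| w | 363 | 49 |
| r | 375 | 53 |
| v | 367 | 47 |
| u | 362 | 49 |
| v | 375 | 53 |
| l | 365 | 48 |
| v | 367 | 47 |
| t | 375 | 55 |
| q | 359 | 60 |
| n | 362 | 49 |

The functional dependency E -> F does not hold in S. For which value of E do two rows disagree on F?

375

E=357: 1 row → F = 58 ✓
E=376: 1 row → F = 58 ✓
E=363: 1 row → F = 49 ✓
E=375: 3 rows → F takes values {53, 55} — violation
E=367: 2 rows → F = 47, 47 ✓
E=362: 2 rows → F = 49, 49 ✓
E=365: 1 row → F = 48 ✓
E=359: 1 row → F = 60 ✓
The only E value with inconsistent F is E=375.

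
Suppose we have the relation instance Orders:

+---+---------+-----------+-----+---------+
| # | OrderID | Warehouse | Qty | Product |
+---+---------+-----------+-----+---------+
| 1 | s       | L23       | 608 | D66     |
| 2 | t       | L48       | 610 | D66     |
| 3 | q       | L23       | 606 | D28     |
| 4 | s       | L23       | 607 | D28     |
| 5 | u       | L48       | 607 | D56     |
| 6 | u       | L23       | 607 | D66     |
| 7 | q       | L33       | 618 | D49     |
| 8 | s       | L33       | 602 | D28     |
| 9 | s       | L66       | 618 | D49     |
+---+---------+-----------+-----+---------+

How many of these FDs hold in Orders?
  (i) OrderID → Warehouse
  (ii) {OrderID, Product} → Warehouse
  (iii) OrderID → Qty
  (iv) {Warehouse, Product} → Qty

(i) OrderID → Warehouse: OrderID=s: rows 1, 4, 8, 9 → Warehouse takes values {L23, L33, L66} — violation; OrderID=q: rows 3, 7 → Warehouse takes values {L23, L33} — violation; OrderID=u: rows 5, 6 → Warehouse takes values {L48, L23} — violation — fails.
(ii) {OrderID, Product} → Warehouse: (OrderID=s, Product=D28): rows 4, 8 → Warehouse takes values {L23, L33} — violation — fails.
(iii) OrderID → Qty: OrderID=s: rows 1, 4, 8, 9 → Qty takes values {608, 607, 602, 618} — violation; OrderID=q: rows 3, 7 → Qty takes values {606, 618} — violation — fails.
(iv) {Warehouse, Product} → Qty: (Warehouse=L23, Product=D66): rows 1, 6 → Qty takes values {608, 607} — violation; (Warehouse=L23, Product=D28): rows 3, 4 → Qty takes values {606, 607} — violation — fails.
None of the 4 dependencies hold.

0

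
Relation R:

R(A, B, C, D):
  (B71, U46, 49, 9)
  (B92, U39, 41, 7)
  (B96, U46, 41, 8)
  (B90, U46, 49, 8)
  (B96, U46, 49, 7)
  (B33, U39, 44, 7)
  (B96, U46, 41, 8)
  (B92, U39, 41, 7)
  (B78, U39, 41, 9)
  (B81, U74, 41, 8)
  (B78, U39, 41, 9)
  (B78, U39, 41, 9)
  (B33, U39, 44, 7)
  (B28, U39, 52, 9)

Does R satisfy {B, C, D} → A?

(B=U46, C=49, D=9): 1 row → A = B71 ✓
(B=U39, C=41, D=7): 2 rows → A = B92, B92 ✓
(B=U46, C=41, D=8): 2 rows → A = B96, B96 ✓
(B=U46, C=49, D=8): 1 row → A = B90 ✓
(B=U46, C=49, D=7): 1 row → A = B96 ✓
(B=U39, C=44, D=7): 2 rows → A = B33, B33 ✓
(B=U39, C=41, D=9): 3 rows → A = B78, B78, B78 ✓
(B=U74, C=41, D=8): 1 row → A = B81 ✓
(B=U39, C=52, D=9): 1 row → A = B28 ✓
Every {B, C, D} value is associated with a single A value, so {B, C, D} → A holds.

Yes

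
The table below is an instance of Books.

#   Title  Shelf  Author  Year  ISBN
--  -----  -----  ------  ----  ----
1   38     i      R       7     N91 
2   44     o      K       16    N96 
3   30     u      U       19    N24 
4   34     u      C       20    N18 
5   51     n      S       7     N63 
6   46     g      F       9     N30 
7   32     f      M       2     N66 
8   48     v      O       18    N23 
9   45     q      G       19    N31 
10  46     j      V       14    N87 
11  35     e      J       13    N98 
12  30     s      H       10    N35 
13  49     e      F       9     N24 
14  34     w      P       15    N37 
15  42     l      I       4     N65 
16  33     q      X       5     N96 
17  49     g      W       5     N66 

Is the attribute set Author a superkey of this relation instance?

Rows 6 and 13 have the same Author value Author=F but are distinct tuples, so Author does not determine every attribute — not a superkey.

No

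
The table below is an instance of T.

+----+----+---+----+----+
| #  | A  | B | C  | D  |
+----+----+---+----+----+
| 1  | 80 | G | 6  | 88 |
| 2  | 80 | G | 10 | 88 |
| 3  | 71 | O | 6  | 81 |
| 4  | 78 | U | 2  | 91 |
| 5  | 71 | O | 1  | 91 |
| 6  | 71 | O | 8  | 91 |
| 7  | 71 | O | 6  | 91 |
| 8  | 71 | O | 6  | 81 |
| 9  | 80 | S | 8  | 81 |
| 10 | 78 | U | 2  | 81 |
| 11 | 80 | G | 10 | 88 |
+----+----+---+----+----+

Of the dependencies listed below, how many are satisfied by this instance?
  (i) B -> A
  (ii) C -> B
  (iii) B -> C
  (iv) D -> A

(i) B -> A: every LHS value maps to a single RHS value — holds.
(ii) C -> B: C=6: rows 1, 3, 7, 8 → B takes values {G, O} — violation; C=8: rows 6, 9 → B takes values {O, S} — violation — fails.
(iii) B -> C: B=G: rows 1, 2, 11 → C takes values {6, 10} — violation; B=O: rows 3, 5, 6, 7, 8 → C takes values {6, 1, 8} — violation — fails.
(iv) D -> A: D=81: rows 3, 8, 9, 10 → A takes values {71, 80, 78} — violation; D=91: rows 4, 5, 6, 7 → A takes values {78, 71} — violation — fails.
1 of the 4 dependencies holds.

1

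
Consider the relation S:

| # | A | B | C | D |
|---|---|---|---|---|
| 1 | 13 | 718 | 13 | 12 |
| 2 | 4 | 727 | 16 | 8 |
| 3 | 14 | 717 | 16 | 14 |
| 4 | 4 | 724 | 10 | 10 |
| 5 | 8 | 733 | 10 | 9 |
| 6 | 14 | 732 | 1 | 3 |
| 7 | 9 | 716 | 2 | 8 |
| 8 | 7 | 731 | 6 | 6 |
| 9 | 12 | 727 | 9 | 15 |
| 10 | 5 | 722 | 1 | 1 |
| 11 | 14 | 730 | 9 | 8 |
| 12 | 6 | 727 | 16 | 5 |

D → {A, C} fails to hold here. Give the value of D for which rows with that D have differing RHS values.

8

D=12: row 1 → {A,C} = (13, 13) ✓
D=8: rows 2, 7, 11 → {A,C} takes values {(4, 16), (9, 2), (14, 9)} — violation
D=14: row 3 → {A,C} = (14, 16) ✓
D=10: row 4 → {A,C} = (4, 10) ✓
D=9: row 5 → {A,C} = (8, 10) ✓
D=3: row 6 → {A,C} = (14, 1) ✓
D=6: row 8 → {A,C} = (7, 6) ✓
D=15: row 9 → {A,C} = (12, 9) ✓
D=1: row 10 → {A,C} = (5, 1) ✓
D=5: row 12 → {A,C} = (6, 16) ✓
The only D value with inconsistent RHS is D=8.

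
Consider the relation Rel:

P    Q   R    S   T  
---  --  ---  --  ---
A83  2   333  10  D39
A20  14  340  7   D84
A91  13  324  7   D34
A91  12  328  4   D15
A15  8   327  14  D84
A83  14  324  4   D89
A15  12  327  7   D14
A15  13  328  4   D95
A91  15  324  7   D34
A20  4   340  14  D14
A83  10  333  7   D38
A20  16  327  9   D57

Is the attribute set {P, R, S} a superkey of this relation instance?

Two distinct rows share (P=A91, R=324, S=7), so {P, R, S} does not determine every attribute — not a superkey.

No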